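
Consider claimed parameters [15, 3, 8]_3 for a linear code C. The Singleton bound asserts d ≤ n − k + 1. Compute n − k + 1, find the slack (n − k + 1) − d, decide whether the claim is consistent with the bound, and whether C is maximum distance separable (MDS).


Singleton RHS = n − k + 1 = 13, slack = 5, bound satisfied, not MDS.

Singleton bound: d ≤ n − k + 1.
Here n = 15, k = 3, so n − k + 1 = 13.
Given d = 8, check d ≤ 13: YES.
Slack = (n − k + 1) − d = 5.
The code is NOT MDS (slack = 5 > 0).
Description: the claimed parameters are [15, 3, 8]_3; such a code would be non-MDS.


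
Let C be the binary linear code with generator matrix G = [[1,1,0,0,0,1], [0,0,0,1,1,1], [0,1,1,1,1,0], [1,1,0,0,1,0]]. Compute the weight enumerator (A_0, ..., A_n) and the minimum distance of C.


Weight distribution: A_0 = 1, A_1 = 1, A_2 = 2, A_3 = 6, A_4 = 5, A_5 = 1. Minimum distance d = 1.

Enumerate all 2^4 = 16 messages m ∈ F_2^4.
For each, compute codeword c = mG in F_2^6, then tally its weight.
  m = 0000 → c = 000000, weight = 0.
  m = 1000 → c = 110001, weight = 3.
  m = 0100 → c = 000111, weight = 3.
  m = 1100 → c = 110110, weight = 4.
  m = 0010 → c = 011110, weight = 4.
  m = 1010 → c = 101111, weight = 5.
  m = 0110 → c = 011001, weight = 3.
  m = 1110 → c = 101000, weight = 2.
  m = 0001 → c = 110010, weight = 3.
  m = 1001 → c = 000011, weight = 2.
  m = 0101 → c = 110101, weight = 4.
  m = 1101 → c = 000100, weight = 1.
  m = 0011 → c = 101100, weight = 3.
  m = 1011 → c = 011101, weight = 4.
  m = 0111 → c = 101011, weight = 4.
  m = 1111 → c = 011010, weight = 3.
Tally weights:
  weight 0: 1 codewords.
  weight 1: 1 codewords.
  weight 2: 2 codewords.
  weight 3: 6 codewords.
  weight 4: 5 codewords.
  weight 5: 1 codewords.
Minimum distance d = smallest w > 0 with A_w > 0 = 1.
Sanity: Σ A_w = 16 = 2^4 = 16 ✓.


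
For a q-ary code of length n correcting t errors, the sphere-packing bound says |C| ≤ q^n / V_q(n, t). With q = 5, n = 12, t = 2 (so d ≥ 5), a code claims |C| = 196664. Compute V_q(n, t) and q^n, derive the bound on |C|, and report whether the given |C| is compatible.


V_q(n, t) = 1105, q^n = 244140625, Hamming bound = 220941, |C| = 196664 ≤ bound (satisfied).

Step 1: Compute V_q(n, t) = Σ_{j=0}^2 C(n, j) (q−1)^j.
  j = 0: C(12,0)·(4)^0 = 1·1 = 1.
  j = 1: C(12,1)·(4)^1 = 12·4 = 48.
  j = 2: C(12,2)·(4)^2 = 66·16 = 1056.
  V_q(n, t) = 1 + 48 + 1056 = 1105.
Step 2: q^n = 5^12 = 244140625.
Step 3: Hamming bound ⌊q^n / V_q(n,t)⌋ = ⌊244140625/1105⌋ = 220941.
Step 4: Compare |C| = 196664 to 220941: satisfied.
The claimed |C| lies below the Hamming bound.


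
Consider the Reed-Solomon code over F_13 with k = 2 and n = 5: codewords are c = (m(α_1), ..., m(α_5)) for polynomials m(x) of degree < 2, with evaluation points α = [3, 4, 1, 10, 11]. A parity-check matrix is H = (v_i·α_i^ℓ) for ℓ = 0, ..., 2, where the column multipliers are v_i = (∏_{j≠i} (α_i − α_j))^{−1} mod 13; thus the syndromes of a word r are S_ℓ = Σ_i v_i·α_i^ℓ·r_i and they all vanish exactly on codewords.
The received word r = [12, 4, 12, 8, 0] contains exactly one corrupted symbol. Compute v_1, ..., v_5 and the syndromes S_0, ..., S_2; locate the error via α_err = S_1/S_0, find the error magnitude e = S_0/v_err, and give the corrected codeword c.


S = (7, 7, 7), error at position 3, error magnitude e = 10, c = [12, 4, 2, 8, 0].

Step 1: column multipliers v_i = (∏_{j≠i}(α_i − α_j))^{−1} mod 13.
  i = 1 (α = 3): (3−4)(3−1)(3−10)(3−11) = (−1)·2·(−7)·(−8) = −112 ≡ 5, so v_1 = 5^{−1} = 8 (mod 13).
  i = 2 (α = 4): (4−3)(4−1)(4−10)(4−11) = 1·3·(−6)·(−7) = 126 ≡ 9, so v_2 = 9^{−1} = 3 (mod 13).
  i = 3 (α = 1): (1−3)(1−4)(1−10)(1−11) = (−2)·(−3)·(−9)·(−10) = 540 ≡ 7, so v_3 = 7^{−1} = 2 (mod 13).
  i = 4 (α = 10): (10−3)(10−4)(10−1)(10−11) = 7·6·9·(−1) = −378 ≡ 12, so v_4 = 12^{−1} = 12 (mod 13).
  i = 5 (α = 11): (11−3)(11−4)(11−1)(11−10) = 8·7·10·1 = 560 ≡ 1, so v_5 = 1^{−1} = 1 (mod 13).
  v = [8, 3, 2, 12, 1].
Step 2: syndromes of r = [12, 4, 12, 8, 0] (all sums mod 13).
  S_0 = Σ v_i r_i = 8·12 + 3·4 + 2·12 + 12·8 + 1·0 = 228 ≡ 7.
  S_1 = Σ v_i α_i r_i = 8·3·12 + 3·4·4 + 2·1·12 + 12·10·8 + 1·11·0 = 1320 ≡ 7.
  α_i^2 mod 13 = [9, 3, 1, 9, 4].
  S_2 = Σ v_i α_i^2 r_i = 8·9·12 + 3·3·4 + 2·1·12 + 12·9·8 + 1·4·0 = 1788 ≡ 7.
  S = (7, 7, 7) ≠ 0, so r is not a codeword (an error is present).
Step 3: locate the error. For a single error e at position i, S_ℓ = v_i·e·α_i^ℓ, so α_err = S_1/S_0.
  S_0^{−1} = 7^{−1} = 2 (mod 13), so α_err = 7·2 = 14 ≡ 1 = α_3. Error position i = 3.
  Consistency check: S_2/S_1 = 7·2 = 14 ≡ 1 = α_err ✓ (single-error assumption holds).
Step 4: error magnitude e = S_0/v_3 = S_0·∏_{j≠3}(α_3 − α_j) = 7·7 = 49 ≡ 10 (mod 13).
Step 5: correct position 3: c_3 = r_3 − e = 12 − 10 ≡ 2 (mod 13). Hence c = [12, 4, 2, 8, 0].
  Check: interpolating c through the α_i gives m(x) = 10 + 5·x (degree < 2) with m(α_i) = c_i for every i, so c is indeed a codeword.


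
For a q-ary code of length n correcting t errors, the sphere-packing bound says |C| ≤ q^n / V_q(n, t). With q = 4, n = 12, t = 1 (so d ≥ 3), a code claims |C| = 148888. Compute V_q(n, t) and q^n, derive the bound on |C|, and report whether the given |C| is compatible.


V_q(n, t) = 37, q^n = 16777216, Hamming bound = 453438, |C| = 148888 ≤ bound (satisfied).

Step 1: Compute V_q(n, t) = Σ_{j=0}^1 C(n, j) (q−1)^j.
  j = 0: C(12,0)·(3)^0 = 1·1 = 1.
  j = 1: C(12,1)·(3)^1 = 12·3 = 36.
  V_q(n, t) = 1 + 36 = 37.
Step 2: q^n = 4^12 = 16777216.
Step 3: Hamming bound ⌊q^n / V_q(n,t)⌋ = ⌊16777216/37⌋ = 453438.
Step 4: Compare |C| = 148888 to 453438: satisfied.
The claimed |C| lies below the Hamming bound.


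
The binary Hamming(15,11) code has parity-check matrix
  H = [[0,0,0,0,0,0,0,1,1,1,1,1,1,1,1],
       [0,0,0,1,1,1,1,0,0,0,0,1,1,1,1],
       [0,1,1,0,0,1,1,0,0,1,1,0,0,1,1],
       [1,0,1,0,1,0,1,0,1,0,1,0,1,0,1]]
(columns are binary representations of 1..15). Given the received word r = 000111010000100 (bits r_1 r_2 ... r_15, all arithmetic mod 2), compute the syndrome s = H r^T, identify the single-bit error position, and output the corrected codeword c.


s = (0, 0, 1, 0)^T, error position = 2, corrected codeword c = 010111010000100

Compute s = H r^T mod 2 one row at a time:
  s_1 = 1 + 0 + 0 + 0 + 0 + 1 + 0 + 0 = 2 ≡ 0 (mod 2).
  s_2 = 1 + 1 + 1 + 0 + 0 + 1 + 0 + 0 = 4 ≡ 0 (mod 2).
  s_3 = 0 + 0 + 1 + 0 + 0 + 0 + 0 + 0 = 1 ≡ 1 (mod 2).
  s_4 = 0 + 0 + 1 + 0 + 0 + 0 + 1 + 0 = 2 ≡ 0 (mod 2).
s = (0, 0, 1, 0)^T — this equals column 2 of H (binary 0010), so error is at position 2.
Correct: flip bit 2 of r = 000111010000100 to get c = 010111010000100.


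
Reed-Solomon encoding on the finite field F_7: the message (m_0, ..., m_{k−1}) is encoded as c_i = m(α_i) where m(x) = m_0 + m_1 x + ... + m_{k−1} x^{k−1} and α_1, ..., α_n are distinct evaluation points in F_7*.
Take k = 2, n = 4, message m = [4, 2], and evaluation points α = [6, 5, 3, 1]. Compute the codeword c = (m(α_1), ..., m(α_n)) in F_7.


c = [2, 0, 3, 6]

Message polynomial: m(x) = 4 + 2·x (mod 7).
For each evaluation point α_i, compute m(α_i) mod 7:
  α_1 = 6: Horner steps 2 → 2, so m(6) = 2.
  α_2 = 5: Horner steps 2 → 0, so m(5) = 0.
  α_3 = 3: Horner steps 2 → 3, so m(3) = 3.
  α_4 = 1: Horner steps 2 → 6, so m(1) = 6.
Codeword c = [2, 0, 3, 6] ∈ F_7^4.


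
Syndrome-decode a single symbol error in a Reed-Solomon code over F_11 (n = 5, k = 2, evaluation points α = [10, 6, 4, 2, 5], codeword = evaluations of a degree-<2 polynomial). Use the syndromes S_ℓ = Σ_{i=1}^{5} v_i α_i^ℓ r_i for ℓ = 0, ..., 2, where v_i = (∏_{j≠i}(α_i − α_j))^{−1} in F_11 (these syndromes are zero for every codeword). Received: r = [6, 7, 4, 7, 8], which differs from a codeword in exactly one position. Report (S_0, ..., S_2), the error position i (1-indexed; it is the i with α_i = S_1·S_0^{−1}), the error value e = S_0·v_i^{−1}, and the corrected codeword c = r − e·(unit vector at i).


S = (6, 3, 7), error at position 2, error magnitude e = 6, c = [6, 1, 4, 7, 8].

Step 1: column multipliers v_i = (∏_{j≠i}(α_i − α_j))^{−1} mod 11.
  i = 1 (α = 10): (10−6)(10−4)(10−2)(10−5) = 4·6·8·5 = 960 ≡ 3, so v_1 = 3^{−1} = 4 (mod 11).
  i = 2 (α = 6): (6−10)(6−4)(6−2)(6−5) = (−4)·2·4·1 = −32 ≡ 1, so v_2 = 1^{−1} = 1 (mod 11).
  i = 3 (α = 4): (4−10)(4−6)(4−2)(4−5) = (−6)·(−2)·2·(−1) = −24 ≡ 9, so v_3 = 9^{−1} = 5 (mod 11).
  i = 4 (α = 2): (2−10)(2−6)(2−4)(2−5) = (−8)·(−4)·(−2)·(−3) = 192 ≡ 5, so v_4 = 5^{−1} = 9 (mod 11).
  i = 5 (α = 5): (5−10)(5−6)(5−4)(5−2) = (−5)·(−1)·1·3 = 15 ≡ 4, so v_5 = 4^{−1} = 3 (mod 11).
  v = [4, 1, 5, 9, 3].
Step 2: syndromes of r = [6, 7, 4, 7, 8] (all sums mod 11).
  S_0 = Σ v_i r_i = 4·6 + 1·7 + 5·4 + 9·7 + 3·8 = 138 ≡ 6.
  S_1 = Σ v_i α_i r_i = 4·10·6 + 1·6·7 + 5·4·4 + 9·2·7 + 3·5·8 = 608 ≡ 3.
  α_i^2 mod 11 = [1, 3, 5, 4, 3].
  S_2 = Σ v_i α_i^2 r_i = 4·1·6 + 1·3·7 + 5·5·4 + 9·4·7 + 3·3·8 = 469 ≡ 7.
  S = (6, 3, 7) ≠ 0, so r is not a codeword (an error is present).
Step 3: locate the error. For a single error e at position i, S_ℓ = v_i·e·α_i^ℓ, so α_err = S_1/S_0.
  S_0^{−1} = 6^{−1} = 2 (mod 11), so α_err = 3·2 = 6 ≡ 6 = α_2. Error position i = 2.
  Consistency check: S_2/S_1 = 7·4 = 28 ≡ 6 = α_err ✓ (single-error assumption holds).
Step 4: error magnitude e = S_0/v_2 = S_0·∏_{j≠2}(α_2 − α_j) = 6·1 = 6 ≡ 6 (mod 11).
Step 5: correct position 2: c_2 = r_2 − e = 7 − 6 ≡ 1 (mod 11). Hence c = [6, 1, 4, 7, 8].
  Check: interpolating c through the α_i gives m(x) = 10 + 4·x (degree < 2) with m(α_i) = c_i for every i, so c is indeed a codeword.


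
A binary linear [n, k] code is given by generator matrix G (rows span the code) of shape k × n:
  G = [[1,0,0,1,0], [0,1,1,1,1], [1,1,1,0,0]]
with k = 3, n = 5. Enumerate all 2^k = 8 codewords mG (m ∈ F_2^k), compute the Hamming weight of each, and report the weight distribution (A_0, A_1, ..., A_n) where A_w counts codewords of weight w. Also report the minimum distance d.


Weight distribution: A_0 = 1, A_1 = 1, A_2 = 1, A_3 = 3, A_4 = 2. Minimum distance d = 1.

Enumerate all 2^3 = 8 messages m ∈ F_2^3.
For each, compute codeword c = mG in F_2^5, then tally its weight.
  m = 000 → c = 00000, weight = 0.
  m = 100 → c = 10010, weight = 2.
  m = 010 → c = 01111, weight = 4.
  m = 110 → c = 11101, weight = 4.
  m = 001 → c = 11100, weight = 3.
  m = 101 → c = 01110, weight = 3.
  m = 011 → c = 10011, weight = 3.
  m = 111 → c = 00001, weight = 1.
Tally weights:
  weight 0: 1 codewords.
  weight 1: 1 codewords.
  weight 2: 1 codewords.
  weight 3: 3 codewords.
  weight 4: 2 codewords.
Minimum distance d = smallest w > 0 with A_w > 0 = 1.
Sanity: Σ A_w = 8 = 2^3 = 8 ✓.


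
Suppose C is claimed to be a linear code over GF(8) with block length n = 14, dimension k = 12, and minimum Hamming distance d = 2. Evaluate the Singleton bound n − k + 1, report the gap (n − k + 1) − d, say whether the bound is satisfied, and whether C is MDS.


Singleton RHS = n − k + 1 = 3, slack = 1, bound satisfied, not MDS.

Singleton bound: d ≤ n − k + 1.
Here n = 14, k = 12, so n − k + 1 = 3.
Given d = 2, check d ≤ 3: YES.
Slack = (n − k + 1) − d = 1.
The code is NOT MDS (slack = 1 > 0).
Description: the claimed parameters are [14, 12, 2]_8; such a code would be non-MDS.


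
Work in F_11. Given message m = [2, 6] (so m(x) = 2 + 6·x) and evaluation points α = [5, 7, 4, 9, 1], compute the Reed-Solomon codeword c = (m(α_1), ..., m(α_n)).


c = [10, 0, 4, 1, 8]

Message polynomial: m(x) = 2 + 6·x (mod 11).
For each evaluation point α_i, compute m(α_i) mod 11:
  α_1 = 5: Horner steps 6 → 10, so m(5) = 10.
  α_2 = 7: Horner steps 6 → 0, so m(7) = 0.
  α_3 = 4: Horner steps 6 → 4, so m(4) = 4.
  α_4 = 9: Horner steps 6 → 1, so m(9) = 1.
  α_5 = 1: Horner steps 6 → 8, so m(1) = 8.
Codeword c = [10, 0, 4, 1, 8] ∈ F_11^5.


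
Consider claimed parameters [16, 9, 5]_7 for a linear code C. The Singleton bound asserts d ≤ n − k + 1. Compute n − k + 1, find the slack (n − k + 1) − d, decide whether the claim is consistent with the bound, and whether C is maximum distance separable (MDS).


Singleton RHS = n − k + 1 = 8, slack = 3, bound satisfied, not MDS.

Singleton bound: d ≤ n − k + 1.
Here n = 16, k = 9, so n − k + 1 = 8.
Given d = 5, check d ≤ 8: YES.
Slack = (n − k + 1) − d = 3.
The code is NOT MDS (slack = 3 > 0).
Description: the claimed parameters are [16, 9, 5]_7; such a code would be non-MDS.


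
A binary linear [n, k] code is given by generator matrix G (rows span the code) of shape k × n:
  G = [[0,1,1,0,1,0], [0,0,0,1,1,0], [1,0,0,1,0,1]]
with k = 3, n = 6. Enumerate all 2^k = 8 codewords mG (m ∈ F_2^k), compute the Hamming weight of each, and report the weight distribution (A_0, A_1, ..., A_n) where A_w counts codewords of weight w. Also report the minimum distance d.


Weight distribution: A_0 = 1, A_2 = 1, A_3 = 4, A_4 = 1, A_6 = 1. Minimum distance d = 2.

Enumerate all 2^3 = 8 messages m ∈ F_2^3.
For each, compute codeword c = mG in F_2^6, then tally its weight.
  m = 000 → c = 000000, weight = 0.
  m = 100 → c = 011010, weight = 3.
  m = 010 → c = 000110, weight = 2.
  m = 110 → c = 011100, weight = 3.
  m = 001 → c = 100101, weight = 3.
  m = 101 → c = 111111, weight = 6.
  m = 011 → c = 100011, weight = 3.
  m = 111 → c = 111001, weight = 4.
Tally weights:
  weight 0: 1 codewords.
  weight 2: 1 codewords.
  weight 3: 4 codewords.
  weight 4: 1 codewords.
  weight 6: 1 codewords.
Minimum distance d = smallest w > 0 with A_w > 0 = 2.
Sanity: Σ A_w = 8 = 2^3 = 8 ✓.


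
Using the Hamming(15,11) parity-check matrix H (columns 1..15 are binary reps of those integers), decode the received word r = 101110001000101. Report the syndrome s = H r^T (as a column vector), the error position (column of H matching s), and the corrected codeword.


s = (1, 0, 0, 0)^T, error position = 8, corrected codeword c = 101110011000101

Compute s = H r^T mod 2 one row at a time:
  s_1 = 0 + 1 + 0 + 0 + 0 + 1 + 0 + 1 = 3 ≡ 1 (mod 2).
  s_2 = 1 + 1 + 0 + 0 + 0 + 1 + 0 + 1 = 4 ≡ 0 (mod 2).
  s_3 = 0 + 1 + 0 + 0 + 0 + 0 + 0 + 1 = 2 ≡ 0 (mod 2).
  s_4 = 1 + 1 + 1 + 0 + 1 + 0 + 1 + 1 = 6 ≡ 0 (mod 2).
s = (1, 0, 0, 0)^T — this equals column 8 of H (binary 1000), so error is at position 8.
Correct: flip bit 8 of r = 101110001000101 to get c = 101110011000101.


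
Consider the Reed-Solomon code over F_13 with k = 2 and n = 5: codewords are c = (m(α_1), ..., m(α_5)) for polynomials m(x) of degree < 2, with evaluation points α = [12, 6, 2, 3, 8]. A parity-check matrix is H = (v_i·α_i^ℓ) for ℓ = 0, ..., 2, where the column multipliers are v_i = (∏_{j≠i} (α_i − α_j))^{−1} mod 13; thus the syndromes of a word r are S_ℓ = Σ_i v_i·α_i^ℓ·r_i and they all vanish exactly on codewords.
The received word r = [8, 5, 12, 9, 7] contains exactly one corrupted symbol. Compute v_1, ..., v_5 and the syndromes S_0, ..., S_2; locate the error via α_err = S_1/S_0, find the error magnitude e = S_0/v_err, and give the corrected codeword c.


S = (5, 4, 11), error at position 2, error magnitude e = 5, c = [8, 0, 12, 9, 7].

Step 1: column multipliers v_i = (∏_{j≠i}(α_i − α_j))^{−1} mod 13.
  i = 1 (α = 12): (12−6)(12−2)(12−3)(12−8) = 6·10·9·4 = 2160 ≡ 2, so v_1 = 2^{−1} = 7 (mod 13).
  i = 2 (α = 6): (6−12)(6−2)(6−3)(6−8) = (−6)·4·3·(−2) = 144 ≡ 1, so v_2 = 1^{−1} = 1 (mod 13).
  i = 3 (α = 2): (2−12)(2−6)(2−3)(2−8) = (−10)·(−4)·(−1)·(−6) = 240 ≡ 6, so v_3 = 6^{−1} = 11 (mod 13).
  i = 4 (α = 3): (3−12)(3−6)(3−2)(3−8) = (−9)·(−3)·1·(−5) = −135 ≡ 8, so v_4 = 8^{−1} = 5 (mod 13).
  i = 5 (α = 8): (8−12)(8−6)(8−2)(8−3) = (−4)·2·6·5 = −240 ≡ 7, so v_5 = 7^{−1} = 2 (mod 13).
  v = [7, 1, 11, 5, 2].
Step 2: syndromes of r = [8, 5, 12, 9, 7] (all sums mod 13).
  S_0 = Σ v_i r_i = 7·8 + 1·5 + 11·12 + 5·9 + 2·7 = 252 ≡ 5.
  S_1 = Σ v_i α_i r_i = 7·12·8 + 1·6·5 + 11·2·12 + 5·3·9 + 2·8·7 = 1213 ≡ 4.
  α_i^2 mod 13 = [1, 10, 4, 9, 12].
  S_2 = Σ v_i α_i^2 r_i = 7·1·8 + 1·10·5 + 11·4·12 + 5·9·9 + 2·12·7 = 1207 ≡ 11.
  S = (5, 4, 11) ≠ 0, so r is not a codeword (an error is present).
Step 3: locate the error. For a single error e at position i, S_ℓ = v_i·e·α_i^ℓ, so α_err = S_1/S_0.
  S_0^{−1} = 5^{−1} = 8 (mod 13), so α_err = 4·8 = 32 ≡ 6 = α_2. Error position i = 2.
  Consistency check: S_2/S_1 = 11·10 = 110 ≡ 6 = α_err ✓ (single-error assumption holds).
Step 4: error magnitude e = S_0/v_2 = S_0·∏_{j≠2}(α_2 − α_j) = 5·1 = 5 ≡ 5 (mod 13).
Step 5: correct position 2: c_2 = r_2 − e = 5 − 5 ≡ 0 (mod 13). Hence c = [8, 0, 12, 9, 7].
  Check: interpolating c through the α_i gives m(x) = 5 + 10·x (degree < 2) with m(α_i) = c_i for every i, so c is indeed a codeword.


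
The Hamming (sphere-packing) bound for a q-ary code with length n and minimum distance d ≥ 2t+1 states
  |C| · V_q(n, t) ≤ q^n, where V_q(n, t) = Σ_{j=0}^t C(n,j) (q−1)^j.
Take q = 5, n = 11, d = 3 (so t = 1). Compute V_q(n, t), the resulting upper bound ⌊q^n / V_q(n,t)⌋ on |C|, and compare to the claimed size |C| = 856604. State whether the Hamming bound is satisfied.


V_q(n, t) = 45, q^n = 48828125, Hamming bound = 1085069, |C| = 856604 ≤ bound (satisfied).

Step 1: Compute V_q(n, t) = Σ_{j=0}^1 C(n, j) (q−1)^j.
  j = 0: C(11,0)·(4)^0 = 1·1 = 1.
  j = 1: C(11,1)·(4)^1 = 11·4 = 44.
  V_q(n, t) = 1 + 44 = 45.
Step 2: q^n = 5^11 = 48828125.
Step 3: Hamming bound ⌊q^n / V_q(n,t)⌋ = ⌊48828125/45⌋ = 1085069.
Step 4: Compare |C| = 856604 to 1085069: satisfied.
The claimed |C| lies below the Hamming bound.


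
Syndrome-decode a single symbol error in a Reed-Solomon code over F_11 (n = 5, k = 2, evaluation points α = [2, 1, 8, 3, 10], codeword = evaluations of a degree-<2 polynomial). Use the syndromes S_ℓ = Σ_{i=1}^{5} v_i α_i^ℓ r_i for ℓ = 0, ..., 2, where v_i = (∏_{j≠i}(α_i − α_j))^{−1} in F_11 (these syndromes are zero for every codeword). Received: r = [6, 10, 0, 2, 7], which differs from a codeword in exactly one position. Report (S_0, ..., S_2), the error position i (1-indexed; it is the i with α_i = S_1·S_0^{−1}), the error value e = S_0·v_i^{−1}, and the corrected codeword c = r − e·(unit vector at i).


S = (2, 5, 7), error at position 3, error magnitude e = 7, c = [6, 10, 4, 2, 7].

Step 1: column multipliers v_i = (∏_{j≠i}(α_i − α_j))^{−1} mod 11.
  i = 1 (α = 2): (2−1)(2−8)(2−3)(2−10) = 1·(−6)·(−1)·(−8) = −48 ≡ 7, so v_1 = 7^{−1} = 8 (mod 11).
  i = 2 (α = 1): (1−2)(1−8)(1−3)(1−10) = (−1)·(−7)·(−2)·(−9) = 126 ≡ 5, so v_2 = 5^{−1} = 9 (mod 11).
  i = 3 (α = 8): (8−2)(8−1)(8−3)(8−10) = 6·7·5·(−2) = −420 ≡ 9, so v_3 = 9^{−1} = 5 (mod 11).
  i = 4 (α = 3): (3−2)(3−1)(3−8)(3−10) = 1·2·(−5)·(−7) = 70 ≡ 4, so v_4 = 4^{−1} = 3 (mod 11).
  i = 5 (α = 10): (10−2)(10−1)(10−8)(10−3) = 8·9·2·7 = 1008 ≡ 7, so v_5 = 7^{−1} = 8 (mod 11).
  v = [8, 9, 5, 3, 8].
Step 2: syndromes of r = [6, 10, 0, 2, 7] (all sums mod 11).
  S_0 = Σ v_i r_i = 8·6 + 9·10 + 5·0 + 3·2 + 8·7 = 200 ≡ 2.
  S_1 = Σ v_i α_i r_i = 8·2·6 + 9·1·10 + 5·8·0 + 3·3·2 + 8·10·7 = 764 ≡ 5.
  α_i^2 mod 11 = [4, 1, 9, 9, 1].
  S_2 = Σ v_i α_i^2 r_i = 8·4·6 + 9·1·10 + 5·9·0 + 3·9·2 + 8·1·7 = 392 ≡ 7.
  S = (2, 5, 7) ≠ 0, so r is not a codeword (an error is present).
Step 3: locate the error. For a single error e at position i, S_ℓ = v_i·e·α_i^ℓ, so α_err = S_1/S_0.
  S_0^{−1} = 2^{−1} = 6 (mod 11), so α_err = 5·6 = 30 ≡ 8 = α_3. Error position i = 3.
  Consistency check: S_2/S_1 = 7·9 = 63 ≡ 8 = α_err ✓ (single-error assumption holds).
Step 4: error magnitude e = S_0/v_3 = S_0·∏_{j≠3}(α_3 − α_j) = 2·9 = 18 ≡ 7 (mod 11).
Step 5: correct position 3: c_3 = r_3 − e = 0 − 7 ≡ 4 (mod 11). Hence c = [6, 10, 4, 2, 7].
  Check: interpolating c through the α_i gives m(x) = 3 + 7·x (degree < 2) with m(α_i) = c_i for every i, so c is indeed a codeword.


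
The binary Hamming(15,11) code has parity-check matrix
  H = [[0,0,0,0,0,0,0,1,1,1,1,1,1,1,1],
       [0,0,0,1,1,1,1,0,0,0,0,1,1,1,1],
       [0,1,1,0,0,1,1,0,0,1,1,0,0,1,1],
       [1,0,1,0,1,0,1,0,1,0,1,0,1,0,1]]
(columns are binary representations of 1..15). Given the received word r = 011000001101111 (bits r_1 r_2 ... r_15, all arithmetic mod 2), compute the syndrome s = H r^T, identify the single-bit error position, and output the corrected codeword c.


s = (0, 0, 1, 0)^T, error position = 2, corrected codeword c = 001000001101111

Compute s = H r^T mod 2 one row at a time:
  s_1 = 0 + 1 + 1 + 0 + 1 + 1 + 1 + 1 = 6 ≡ 0 (mod 2).
  s_2 = 0 + 0 + 0 + 0 + 1 + 1 + 1 + 1 = 4 ≡ 0 (mod 2).
  s_3 = 1 + 1 + 0 + 0 + 1 + 0 + 1 + 1 = 5 ≡ 1 (mod 2).
  s_4 = 0 + 1 + 0 + 0 + 1 + 0 + 1 + 1 = 4 ≡ 0 (mod 2).
s = (0, 0, 1, 0)^T — this equals column 2 of H (binary 0010), so error is at position 2.
Correct: flip bit 2 of r = 011000001101111 to get c = 001000001101111.


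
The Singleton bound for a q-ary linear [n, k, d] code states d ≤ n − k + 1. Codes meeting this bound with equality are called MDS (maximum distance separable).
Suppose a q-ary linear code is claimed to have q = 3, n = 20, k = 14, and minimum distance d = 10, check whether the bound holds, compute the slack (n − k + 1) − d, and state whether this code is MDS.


Singleton RHS = n − k + 1 = 7, slack = -3, bound violated (no such code; not MDS).

Singleton bound: d ≤ n − k + 1.
Here n = 20, k = 14, so n − k + 1 = 7.
Given d = 10, check d ≤ 7: NO.
Slack = (n − k + 1) − d = -3.
The slack is negative: d = 10 exceeds n − k + 1 = 7 by 3, so the Singleton bound is violated and no linear [20, 14, 10]_3 code can exist. In particular it is not MDS (MDS requires d = n − k + 1 exactly).
Description: the claimed parameters are [20, 14, 10]_3; such a code would be impossible (violates the Singleton bound).


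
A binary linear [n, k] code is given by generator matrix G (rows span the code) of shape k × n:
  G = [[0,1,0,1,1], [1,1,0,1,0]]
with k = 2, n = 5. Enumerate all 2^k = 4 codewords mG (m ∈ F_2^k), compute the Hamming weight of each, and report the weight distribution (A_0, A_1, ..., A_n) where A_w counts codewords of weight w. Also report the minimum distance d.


Weight distribution: A_0 = 1, A_2 = 1, A_3 = 2. Minimum distance d = 2.

Enumerate all 2^2 = 4 messages m ∈ F_2^2.
For each, compute codeword c = mG in F_2^5, then tally its weight.
  m = 00 → c = 00000, weight = 0.
  m = 10 → c = 01011, weight = 3.
  m = 01 → c = 11010, weight = 3.
  m = 11 → c = 10001, weight = 2.
Tally weights:
  weight 0: 1 codewords.
  weight 2: 1 codewords.
  weight 3: 2 codewords.
Minimum distance d = smallest w > 0 with A_w > 0 = 2.
Sanity: Σ A_w = 4 = 2^2 = 4 ✓.


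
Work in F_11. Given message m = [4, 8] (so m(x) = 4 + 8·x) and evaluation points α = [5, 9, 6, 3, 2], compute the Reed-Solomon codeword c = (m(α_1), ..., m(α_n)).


c = [0, 10, 8, 6, 9]

Message polynomial: m(x) = 4 + 8·x (mod 11).
For each evaluation point α_i, compute m(α_i) mod 11:
  α_1 = 5: Horner steps 8 → 0, so m(5) = 0.
  α_2 = 9: Horner steps 8 → 10, so m(9) = 10.
  α_3 = 6: Horner steps 8 → 8, so m(6) = 8.
  α_4 = 3: Horner steps 8 → 6, so m(3) = 6.
  α_5 = 2: Horner steps 8 → 9, so m(2) = 9.
Codeword c = [0, 10, 8, 6, 9] ∈ F_11^5.


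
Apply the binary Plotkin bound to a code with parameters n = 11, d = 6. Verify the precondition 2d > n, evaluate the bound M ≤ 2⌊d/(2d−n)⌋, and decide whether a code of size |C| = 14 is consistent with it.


Plotkin bound M ≤ 12; given |C| = 14 > bound (violated).

Check applicability: 2d = 12, n = 11.
2d − n = 1 > 0, so Plotkin applies.
Compute d/(2d−n) = 6/1 ≈ 6.0000.
⌊d/(2d−n)⌋ = 6.
Plotkin bound: M ≤ 2·6 = 12.
Given |C| = 14, check: VIOLATED.
This |C| is above the Plotkin bound, so no binary code with n = 11, d = 6 and 14 codewords exists.


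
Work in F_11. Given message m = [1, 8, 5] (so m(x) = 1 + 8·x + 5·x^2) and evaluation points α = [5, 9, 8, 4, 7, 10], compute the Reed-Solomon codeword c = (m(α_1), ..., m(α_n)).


c = [1, 5, 0, 3, 5, 9]

Message polynomial: m(x) = 1 + 8·x + 5·x^2 (mod 11).
For each evaluation point α_i, compute m(α_i) mod 11:
  α_1 = 5: Horner steps 5 → 0 → 1, so m(5) = 1.
  α_2 = 9: Horner steps 5 → 9 → 5, so m(9) = 5.
  α_3 = 8: Horner steps 5 → 4 → 0, so m(8) = 0.
  α_4 = 4: Horner steps 5 → 6 → 3, so m(4) = 3.
  α_5 = 7: Horner steps 5 → 10 → 5, so m(7) = 5.
  α_6 = 10: Horner steps 5 → 3 → 9, so m(10) = 9.
Codeword c = [1, 5, 0, 3, 5, 9] ∈ F_11^6.


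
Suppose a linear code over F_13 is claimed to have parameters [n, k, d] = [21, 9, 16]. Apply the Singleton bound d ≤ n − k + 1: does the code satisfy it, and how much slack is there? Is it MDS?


Singleton RHS = n − k + 1 = 13, slack = -3, bound violated (no such code; not MDS).

Singleton bound: d ≤ n − k + 1.
Here n = 21, k = 9, so n − k + 1 = 13.
Given d = 16, check d ≤ 13: NO.
Slack = (n − k + 1) − d = -3.
The slack is negative: d = 16 exceeds n − k + 1 = 13 by 3, so the Singleton bound is violated and no linear [21, 9, 16]_13 code can exist. In particular it is not MDS (MDS requires d = n − k + 1 exactly).
Description: the claimed parameters are [21, 9, 16]_13; such a code would be impossible (violates the Singleton bound).


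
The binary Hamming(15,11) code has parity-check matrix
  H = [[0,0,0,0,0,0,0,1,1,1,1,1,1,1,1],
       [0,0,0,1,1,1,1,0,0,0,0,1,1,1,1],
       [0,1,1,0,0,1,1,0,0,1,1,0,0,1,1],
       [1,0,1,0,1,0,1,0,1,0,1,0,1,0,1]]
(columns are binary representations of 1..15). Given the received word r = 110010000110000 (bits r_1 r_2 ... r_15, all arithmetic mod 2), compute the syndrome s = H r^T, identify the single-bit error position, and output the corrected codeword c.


s = (0, 1, 1, 1)^T, error position = 7, corrected codeword c = 110010100110000

Compute s = H r^T mod 2 one row at a time:
  s_1 = 0 + 0 + 1 + 1 + 0 + 0 + 0 + 0 = 2 ≡ 0 (mod 2).
  s_2 = 0 + 1 + 0 + 0 + 0 + 0 + 0 + 0 = 1 ≡ 1 (mod 2).
  s_3 = 1 + 0 + 0 + 0 + 1 + 1 + 0 + 0 = 3 ≡ 1 (mod 2).
  s_4 = 1 + 0 + 1 + 0 + 0 + 1 + 0 + 0 = 3 ≡ 1 (mod 2).
s = (0, 1, 1, 1)^T — this equals column 7 of H (binary 0111), so error is at position 7.
Correct: flip bit 7 of r = 110010000110000 to get c = 110010100110000.


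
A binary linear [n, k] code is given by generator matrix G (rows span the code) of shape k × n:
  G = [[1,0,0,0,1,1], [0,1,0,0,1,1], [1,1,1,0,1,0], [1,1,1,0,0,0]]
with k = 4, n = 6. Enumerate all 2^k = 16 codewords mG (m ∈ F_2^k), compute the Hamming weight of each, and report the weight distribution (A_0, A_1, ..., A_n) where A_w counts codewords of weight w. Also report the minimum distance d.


Weight distribution: A_0 = 1, A_1 = 2, A_2 = 4, A_3 = 6, A_4 = 3. Minimum distance d = 1.

Enumerate all 2^4 = 16 messages m ∈ F_2^4.
For each, compute codeword c = mG in F_2^6, then tally its weight.
  m = 0000 → c = 000000, weight = 0.
  m = 1000 → c = 100011, weight = 3.
  m = 0100 → c = 010011, weight = 3.
  m = 1100 → c = 110000, weight = 2.
  m = 0010 → c = 111010, weight = 4.
  m = 1010 → c = 011001, weight = 3.
  m = 0110 → c = 101001, weight = 3.
  m = 1110 → c = 001010, weight = 2.
  m = 0001 → c = 111000, weight = 3.
  m = 1001 → c = 011011, weight = 4.
  m = 0101 → c = 101011, weight = 4.
  m = 1101 → c = 001000, weight = 1.
  m = 0011 → c = 000010, weight = 1.
  m = 1011 → c = 100001, weight = 2.
  m = 0111 → c = 010001, weight = 2.
  m = 1111 → c = 110010, weight = 3.
Tally weights:
  weight 0: 1 codewords.
  weight 1: 2 codewords.
  weight 2: 4 codewords.
  weight 3: 6 codewords.
  weight 4: 3 codewords.
Minimum distance d = smallest w > 0 with A_w > 0 = 1.
Sanity: Σ A_w = 16 = 2^4 = 16 ✓.


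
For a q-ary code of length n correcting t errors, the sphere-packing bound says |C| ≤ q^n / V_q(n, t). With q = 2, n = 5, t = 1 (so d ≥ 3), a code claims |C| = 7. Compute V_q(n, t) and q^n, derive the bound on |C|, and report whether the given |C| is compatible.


V_q(n, t) = 6, q^n = 32, Hamming bound = 5, |C| = 7 > bound (violated).

Step 1: Compute V_q(n, t) = Σ_{j=0}^1 C(n, j) (q−1)^j.
  j = 0: C(5,0)·(1)^0 = 1·1 = 1.
  j = 1: C(5,1)·(1)^1 = 5·1 = 5.
  V_q(n, t) = 1 + 5 = 6.
Step 2: q^n = 2^5 = 32.
Step 3: Hamming bound ⌊q^n / V_q(n,t)⌋ = ⌊32/6⌋ = 5.
Step 4: Compare |C| = 7 to 5: violated.
The claimed |C| lies above the Hamming bound, so no 2-ary code of length 5 with d ≥ 3 can have 7 codewords.


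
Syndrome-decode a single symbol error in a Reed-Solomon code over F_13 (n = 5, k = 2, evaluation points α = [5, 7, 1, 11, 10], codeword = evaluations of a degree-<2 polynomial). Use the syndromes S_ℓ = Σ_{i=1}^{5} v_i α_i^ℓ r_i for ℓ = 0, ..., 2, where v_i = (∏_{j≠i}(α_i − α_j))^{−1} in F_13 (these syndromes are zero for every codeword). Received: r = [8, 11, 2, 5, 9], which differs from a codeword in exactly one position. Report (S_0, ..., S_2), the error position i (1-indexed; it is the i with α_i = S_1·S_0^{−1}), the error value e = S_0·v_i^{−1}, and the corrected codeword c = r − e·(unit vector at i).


S = (11, 4, 5), error at position 4, error magnitude e = 1, c = [8, 11, 2, 4, 9].

Step 1: column multipliers v_i = (∏_{j≠i}(α_i − α_j))^{−1} mod 13.
  i = 1 (α = 5): (5−7)(5−1)(5−11)(5−10) = (−2)·4·(−6)·(−5) = −240 ≡ 7, so v_1 = 7^{−1} = 2 (mod 13).
  i = 2 (α = 7): (7−5)(7−1)(7−11)(7−10) = 2·6·(−4)·(−3) = 144 ≡ 1, so v_2 = 1^{−1} = 1 (mod 13).
  i = 3 (α = 1): (1−5)(1−7)(1−11)(1−10) = (−4)·(−6)·(−10)·(−9) = 2160 ≡ 2, so v_3 = 2^{−1} = 7 (mod 13).
  i = 4 (α = 11): (11−5)(11−7)(11−1)(11−10) = 6·4·10·1 = 240 ≡ 6, so v_4 = 6^{−1} = 11 (mod 13).
  i = 5 (α = 10): (10−5)(10−7)(10−1)(10−11) = 5·3·9·(−1) = −135 ≡ 8, so v_5 = 8^{−1} = 5 (mod 13).
  v = [2, 1, 7, 11, 5].
Step 2: syndromes of r = [8, 11, 2, 5, 9] (all sums mod 13).
  S_0 = Σ v_i r_i = 2·8 + 1·11 + 7·2 + 11·5 + 5·9 = 141 ≡ 11.
  S_1 = Σ v_i α_i r_i = 2·5·8 + 1·7·11 + 7·1·2 + 11·11·5 + 5·10·9 = 1226 ≡ 4.
  α_i^2 mod 13 = [12, 10, 1, 4, 9].
  S_2 = Σ v_i α_i^2 r_i = 2·12·8 + 1·10·11 + 7·1·2 + 11·4·5 + 5·9·9 = 941 ≡ 5.
  S = (11, 4, 5) ≠ 0, so r is not a codeword (an error is present).
Step 3: locate the error. For a single error e at position i, S_ℓ = v_i·e·α_i^ℓ, so α_err = S_1/S_0.
  S_0^{−1} = 11^{−1} = 6 (mod 13), so α_err = 4·6 = 24 ≡ 11 = α_4. Error position i = 4.
  Consistency check: S_2/S_1 = 5·10 = 50 ≡ 11 = α_err ✓ (single-error assumption holds).
Step 4: error magnitude e = S_0/v_4 = S_0·∏_{j≠4}(α_4 − α_j) = 11·6 = 66 ≡ 1 (mod 13).
Step 5: correct position 4: c_4 = r_4 − e = 5 − 1 ≡ 4 (mod 13). Hence c = [8, 11, 2, 4, 9].
  Check: interpolating c through the α_i gives m(x) = 7 + 8·x (degree < 2) with m(α_i) = c_i for every i, so c is indeed a codeword.


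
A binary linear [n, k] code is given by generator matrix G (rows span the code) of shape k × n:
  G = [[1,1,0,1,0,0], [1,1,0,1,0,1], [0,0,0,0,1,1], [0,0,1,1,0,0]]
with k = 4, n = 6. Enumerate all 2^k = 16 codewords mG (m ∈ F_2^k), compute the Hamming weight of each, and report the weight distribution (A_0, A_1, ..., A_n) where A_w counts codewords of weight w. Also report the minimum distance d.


Weight distribution: A_0 = 1, A_1 = 2, A_2 = 2, A_3 = 4, A_4 = 5, A_5 = 2. Minimum distance d = 1.

Enumerate all 2^4 = 16 messages m ∈ F_2^4.
For each, compute codeword c = mG in F_2^6, then tally its weight.
  m = 0000 → c = 000000, weight = 0.
  m = 1000 → c = 110100, weight = 3.
  m = 0100 → c = 110101, weight = 4.
  m = 1100 → c = 000001, weight = 1.
  m = 0010 → c = 000011, weight = 2.
  m = 1010 → c = 110111, weight = 5.
  m = 0110 → c = 110110, weight = 4.
  m = 1110 → c = 000010, weight = 1.
  m = 0001 → c = 001100, weight = 2.
  m = 1001 → c = 111000, weight = 3.
  m = 0101 → c = 111001, weight = 4.
  m = 1101 → c = 001101, weight = 3.
  m = 0011 → c = 001111, weight = 4.
  m = 1011 → c = 111011, weight = 5.
  m = 0111 → c = 111010, weight = 4.
  m = 1111 → c = 001110, weight = 3.
Tally weights:
  weight 0: 1 codewords.
  weight 1: 2 codewords.
  weight 2: 2 codewords.
  weight 3: 4 codewords.
  weight 4: 5 codewords.
  weight 5: 2 codewords.
Minimum distance d = smallest w > 0 with A_w > 0 = 1.
Sanity: Σ A_w = 16 = 2^4 = 16 ✓.


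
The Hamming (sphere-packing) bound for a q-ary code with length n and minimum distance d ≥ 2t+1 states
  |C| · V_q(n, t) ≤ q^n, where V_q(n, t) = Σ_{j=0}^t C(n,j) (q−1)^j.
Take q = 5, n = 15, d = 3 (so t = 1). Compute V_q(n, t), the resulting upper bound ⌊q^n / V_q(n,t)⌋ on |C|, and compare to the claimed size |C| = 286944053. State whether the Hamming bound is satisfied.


V_q(n, t) = 61, q^n = 30517578125, Hamming bound = 500288165, |C| = 286944053 ≤ bound (satisfied).

Step 1: Compute V_q(n, t) = Σ_{j=0}^1 C(n, j) (q−1)^j.
  j = 0: C(15,0)·(4)^0 = 1·1 = 1.
  j = 1: C(15,1)·(4)^1 = 15·4 = 60.
  V_q(n, t) = 1 + 60 = 61.
Step 2: q^n = 5^15 = 30517578125.
Step 3: Hamming bound ⌊q^n / V_q(n,t)⌋ = ⌊30517578125/61⌋ = 500288165.
Step 4: Compare |C| = 286944053 to 500288165: satisfied.
The claimed |C| lies below the Hamming bound.


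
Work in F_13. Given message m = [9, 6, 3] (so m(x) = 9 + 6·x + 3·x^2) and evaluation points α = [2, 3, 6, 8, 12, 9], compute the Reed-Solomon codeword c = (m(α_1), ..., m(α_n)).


c = [7, 2, 10, 2, 6, 7]

Message polynomial: m(x) = 9 + 6·x + 3·x^2 (mod 13).
For each evaluation point α_i, compute m(α_i) mod 13:
  α_1 = 2: Horner steps 3 → 12 → 7, so m(2) = 7.
  α_2 = 3: Horner steps 3 → 2 → 2, so m(3) = 2.
  α_3 = 6: Horner steps 3 → 11 → 10, so m(6) = 10.
  α_4 = 8: Horner steps 3 → 4 → 2, so m(8) = 2.
  α_5 = 12: Horner steps 3 → 3 → 6, so m(12) = 6.
  α_6 = 9: Horner steps 3 → 7 → 7, so m(9) = 7.
Codeword c = [7, 2, 10, 2, 6, 7] ∈ F_13^6.


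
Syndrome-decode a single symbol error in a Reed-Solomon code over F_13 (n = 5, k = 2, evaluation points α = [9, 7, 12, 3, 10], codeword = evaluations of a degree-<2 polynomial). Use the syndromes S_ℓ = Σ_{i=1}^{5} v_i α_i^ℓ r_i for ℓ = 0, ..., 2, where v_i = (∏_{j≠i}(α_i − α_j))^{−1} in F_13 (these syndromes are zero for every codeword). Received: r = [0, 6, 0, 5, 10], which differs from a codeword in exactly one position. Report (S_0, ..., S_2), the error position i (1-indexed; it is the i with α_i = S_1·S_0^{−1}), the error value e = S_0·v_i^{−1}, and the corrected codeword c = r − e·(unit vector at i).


S = (10, 3, 10), error at position 3, error magnitude e = 9, c = [0, 6, 4, 5, 10].

Step 1: column multipliers v_i = (∏_{j≠i}(α_i − α_j))^{−1} mod 13.
  i = 1 (α = 9): (9−7)(9−12)(9−3)(9−10) = 2·(−3)·6·(−1) = 36 ≡ 10, so v_1 = 10^{−1} = 4 (mod 13).
  i = 2 (α = 7): (7−9)(7−12)(7−3)(7−10) = (−2)·(−5)·4·(−3) = −120 ≡ 10, so v_2 = 10^{−1} = 4 (mod 13).
  i = 3 (α = 12): (12−9)(12−7)(12−3)(12−10) = 3·5·9·2 = 270 ≡ 10, so v_3 = 10^{−1} = 4 (mod 13).
  i = 4 (α = 3): (3−9)(3−7)(3−12)(3−10) = (−6)·(−4)·(−9)·(−7) = 1512 ≡ 4, so v_4 = 4^{−1} = 10 (mod 13).
  i = 5 (α = 10): (10−9)(10−7)(10−12)(10−3) = 1·3·(−2)·7 = −42 ≡ 10, so v_5 = 10^{−1} = 4 (mod 13).
  v = [4, 4, 4, 10, 4].
Step 2: syndromes of r = [0, 6, 0, 5, 10] (all sums mod 13).
  S_0 = Σ v_i r_i = 4·0 + 4·6 + 4·0 + 10·5 + 4·10 = 114 ≡ 10.
  S_1 = Σ v_i α_i r_i = 4·9·0 + 4·7·6 + 4·12·0 + 10·3·5 + 4·10·10 = 718 ≡ 3.
  α_i^2 mod 13 = [3, 10, 1, 9, 9].
  S_2 = Σ v_i α_i^2 r_i = 4·3·0 + 4·10·6 + 4·1·0 + 10·9·5 + 4·9·10 = 1050 ≡ 10.
  S = (10, 3, 10) ≠ 0, so r is not a codeword (an error is present).
Step 3: locate the error. For a single error e at position i, S_ℓ = v_i·e·α_i^ℓ, so α_err = S_1/S_0.
  S_0^{−1} = 10^{−1} = 4 (mod 13), so α_err = 3·4 = 12 ≡ 12 = α_3. Error position i = 3.
  Consistency check: S_2/S_1 = 10·9 = 90 ≡ 12 = α_err ✓ (single-error assumption holds).
Step 4: error magnitude e = S_0/v_3 = S_0·∏_{j≠3}(α_3 − α_j) = 10·10 = 100 ≡ 9 (mod 13).
Step 5: correct position 3: c_3 = r_3 − e = 0 − 9 ≡ 4 (mod 13). Hence c = [0, 6, 4, 5, 10].
  Check: interpolating c through the α_i gives m(x) = 1 + 10·x (degree < 2) with m(α_i) = c_i for every i, so c is indeed a codeword.


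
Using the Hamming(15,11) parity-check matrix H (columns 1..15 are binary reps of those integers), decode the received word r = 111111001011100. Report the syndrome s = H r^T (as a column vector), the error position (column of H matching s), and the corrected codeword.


s = (0, 1, 0, 0)^T, error position = 4, corrected codeword c = 111011001011100

Compute s = H r^T mod 2 one row at a time:
  s_1 = 0 + 1 + 0 + 1 + 1 + 1 + 0 + 0 = 4 ≡ 0 (mod 2).
  s_2 = 1 + 1 + 1 + 0 + 1 + 1 + 0 + 0 = 5 ≡ 1 (mod 2).
  s_3 = 1 + 1 + 1 + 0 + 0 + 1 + 0 + 0 = 4 ≡ 0 (mod 2).
  s_4 = 1 + 1 + 1 + 0 + 1 + 1 + 1 + 0 = 6 ≡ 0 (mod 2).
s = (0, 1, 0, 0)^T — this equals column 4 of H (binary 0100), so error is at position 4.
Correct: flip bit 4 of r = 111111001011100 to get c = 111011001011100.


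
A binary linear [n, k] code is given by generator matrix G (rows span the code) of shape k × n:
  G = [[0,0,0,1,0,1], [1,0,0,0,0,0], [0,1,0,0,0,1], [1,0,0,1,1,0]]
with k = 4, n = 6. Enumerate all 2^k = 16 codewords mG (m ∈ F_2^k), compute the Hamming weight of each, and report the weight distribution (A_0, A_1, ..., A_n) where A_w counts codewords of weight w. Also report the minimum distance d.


Weight distribution: A_0 = 1, A_1 = 1, A_2 = 6, A_3 = 6, A_4 = 1, A_5 = 1. Minimum distance d = 1.

Enumerate all 2^4 = 16 messages m ∈ F_2^4.
For each, compute codeword c = mG in F_2^6, then tally its weight.
  m = 0000 → c = 000000, weight = 0.
  m = 1000 → c = 000101, weight = 2.
  m = 0100 → c = 100000, weight = 1.
  m = 1100 → c = 100101, weight = 3.
  m = 0010 → c = 010001, weight = 2.
  m = 1010 → c = 010100, weight = 2.
  m = 0110 → c = 110001, weight = 3.
  m = 1110 → c = 110100, weight = 3.
  m = 0001 → c = 100110, weight = 3.
  m = 1001 → c = 100011, weight = 3.
  m = 0101 → c = 000110, weight = 2.
  m = 1101 → c = 000011, weight = 2.
  m = 0011 → c = 110111, weight = 5.
  m = 1011 → c = 110010, weight = 3.
  m = 0111 → c = 010111, weight = 4.
  m = 1111 → c = 010010, weight = 2.
Tally weights:
  weight 0: 1 codewords.
  weight 1: 1 codewords.
  weight 2: 6 codewords.
  weight 3: 6 codewords.
  weight 4: 1 codewords.
  weight 5: 1 codewords.
Minimum distance d = smallest w > 0 with A_w > 0 = 1.
Sanity: Σ A_w = 16 = 2^4 = 16 ✓.


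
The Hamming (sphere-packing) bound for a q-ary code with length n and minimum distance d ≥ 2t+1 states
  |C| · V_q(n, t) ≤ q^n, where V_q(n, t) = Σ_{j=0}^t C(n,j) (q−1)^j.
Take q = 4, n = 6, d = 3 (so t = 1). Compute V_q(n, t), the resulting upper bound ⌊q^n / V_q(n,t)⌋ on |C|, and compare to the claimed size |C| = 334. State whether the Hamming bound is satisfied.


V_q(n, t) = 19, q^n = 4096, Hamming bound = 215, |C| = 334 > bound (violated).

Step 1: Compute V_q(n, t) = Σ_{j=0}^1 C(n, j) (q−1)^j.
  j = 0: C(6,0)·(3)^0 = 1·1 = 1.
  j = 1: C(6,1)·(3)^1 = 6·3 = 18.
  V_q(n, t) = 1 + 18 = 19.
Step 2: q^n = 4^6 = 4096.
Step 3: Hamming bound ⌊q^n / V_q(n,t)⌋ = ⌊4096/19⌋ = 215.
Step 4: Compare |C| = 334 to 215: violated.
The claimed |C| lies above the Hamming bound, so no 4-ary code of length 6 with d ≥ 3 can have 334 codewords.
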